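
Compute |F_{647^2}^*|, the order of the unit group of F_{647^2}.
|F_{647^2}^*| = 418608

F_{647^2} has 647^2 = 418609 elements; its multiplicative group consists of all nonzero elements, so |F_{647^2}^*| = 418609 - 1 = 418608. (It is cyclic since any finite subgroup of the multiplicative group of a field is cyclic.)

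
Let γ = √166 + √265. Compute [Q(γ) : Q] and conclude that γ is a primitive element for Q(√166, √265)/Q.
[Q(γ) : Q] = 4 (equivalently, Q(γ) = Q(√166, √265))

Obviously Q(γ) ⊆ Q(√166, √265), and [Q(√166, √265):Q] = 4 (since 166, 265 are distinct squarefree integers > 1 with 43990 not a perfect square). To show equality we compute the minimal polynomial of γ. From γ = √166 + √265: γ^2 = 166 + 2√(43990) + 265 = 431 + 2√(43990), so γ^2 - 431 = 2√(43990); squaring, (γ^2 - 431)^2 = 4·43990, i.e. γ^4 - 862γ^2 + 185761 - 175960 = 0, i.e. γ^4 - 862γ^2 + 9801 = 0. So γ is a root of x^4 - 862x^2 + 9801. This polynomial is irreducible over Q: it has no rational root (each ±√166 ± √265 is irrational), and any factorization into two quadratics over Q would force √(43990) ∈ Q (pairing opposite roots) or √166, √265 ∈ Q (other pairings), all impossible. Hence [Q(γ):Q] = 4 = [Q(√166, √265):Q], so Q(γ) = Q(√166, √265).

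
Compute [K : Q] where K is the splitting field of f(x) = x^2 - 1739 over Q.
[K : Q] = 2

f(x) = x^2 - 1739 factors as (x - √1739)(x + √1739). The splitting field is K = Q(√1739). Since 1739 is squarefree and > 1, it is not a perfect square, so x^2 - 1739 is irreducible over Q and [Q(√1739) : Q] = 2. Hence [K : Q] = 2.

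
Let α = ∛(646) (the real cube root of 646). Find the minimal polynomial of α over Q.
m_α(x) = x^3 - 646

α satisfies α^3 = 646, so x^3 - 646 annihilates α. By the rational root test, a rational root p/q (in lowest terms) of x^3 - 646 would satisfy p^3 = 646 q^3, forcing q = 1 and p^3 = 646; but 646 is not a perfect cube, contradiction. A monic cubic over Q with no rational root is irreducible (any nontrivial factorization would include a linear factor). Hence x^3 - 646 is the minimal polynomial of α, and in particular [Q(α):Q] = 3.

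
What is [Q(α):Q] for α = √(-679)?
[Q(α):Q] = 2

[Q(α):Q] equals the degree of the minimal polynomial of α. Here α^2 = -679 and x^2 + 679 is irreducible (d = -679 is squarefree, ≠ 1, hence not a square), so deg(m_α) = 2. Thus [Q(α):Q] = 2.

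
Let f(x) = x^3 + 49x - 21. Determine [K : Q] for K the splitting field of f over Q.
[K : Q] = 6

By the rational root test, any rational root of the monic integer polynomial f(x) = x^3 + 49x - 21 must be an integer dividing the constant term -21, i.e. one of ±{1, 3, 7, 21}. Evaluating: f(1) = 29, f(-1) = -71, f(3) = 153, f(-3) = -195, f(7) = 665, f(-7) = -707, f(21) = 10269, f(-21) = -10311; none is 0, so f has no rational root and is therefore irreducible over Q (a cubic with no linear factor over a field is irreducible). For an irreducible cubic, the Galois group is A_3 or S_3 according as the discriminant disc(f) = -4a^3 - 27b^2 = -4·(49)^3 - 27·(-21)^2 = -482503 is or is not a square in Q. Here disc(f) = -482503 is not a perfect square in Q, so the Galois group of f over Q is not contained in A_3 and must be all of S_3. The splitting field has degree |S_3| = 6 over Q, so [K : Q] = 6.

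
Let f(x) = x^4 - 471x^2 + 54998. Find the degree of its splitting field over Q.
[K : Q] = 4

Solving the quadratic in x^2: x^2 = (471 ± √(471^2 - 4·54998))/2 = (471 ± √1849)/2 = (471 ± 43)/2, giving x^2 = 257 or x^2 = 214. So f(x) = (x^2 - 257)(x^2 - 214) and the roots of f are ±√257, ±√214. Hence the splitting field is K = Q(√257, √214). Since 257 and 214 are distinct squarefree integers > 1, their product 54998 is not a perfect square, so √214 ∉ Q(√257). By the tower law [K:Q] = [Q(√257,√214):Q(√257)] · [Q(√257):Q] = 2 · 2 = 4.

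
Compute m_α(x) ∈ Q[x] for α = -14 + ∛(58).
m_α(x) = x^3 + 42x^2 + 588x + 2686

Set β = α + 14 = ∛(58), so β^3 = 58. Then (α + 14)^3 - 58 = 0, i.e. α is a root of g(x) = (x + 14)^3 - 58 = x^3 + 42x^2 + 588x + 2686. Since g(x) = h(x + 14) where h(x) = x^3 - 58, and h is irreducible over Q (because 58 is not a perfect cube, so h has no rational root, and a monic cubic with no rational root is irreducible), g is also irreducible (irreducibility is preserved under the substitution x → x + 14). Hence m_α(x) = x^3 + 42x^2 + 588x + 2686.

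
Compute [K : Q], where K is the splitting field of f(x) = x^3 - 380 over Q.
[K : Q] = 6

The roots of x^3 - 380 are ∛380, ω∛380, ω^2∛380 where ω = e^(2πi/3) is a primitive cube root of unity, so K = Q(∛380, ω). Now [Q(∛380):Q] = 3 (since 380 is not a perfect cube, x^3 - 380 is irreducible) and [Q(ω):Q] = 2. Both 2 and 3 divide [K:Q], and [K:Q] ≤ 3·2 = 6, so [K:Q] = 6. (Equivalently: Q(∛380) ⊂ R but ω ∉ R, so [K : Q(∛380)] = 2.)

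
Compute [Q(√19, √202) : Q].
[Q(√19, √202) : Q] = 4

[Q(√19):Q] = 2 (min poly x^2 - 19, irreducible since 19 is squarefree > 1). For the top step, suppose √202 ∈ Q(√19), say √202 = c + d√19 with c, d ∈ Q. Squaring: 202 = c^2 + 19d^2 + 2cd√19. Since √19 ∉ Q this forces 2cd = 0. If d = 0 then √202 = c ∈ Q, contradicting 202 squarefree > 1. If c = 0 then 202 = 19d^2, so 19·202 = (19d)^2 is a perfect square in Q — but 19·202 = 3838 is not a perfect square (since 19 and 202 are distinct squarefree integers). Contradiction. Hence √202 ∉ Q(√19), so x^2 - 202 stays irreducible over Q(√19) and [Q(√19, √202) : Q(√19)] = 2. By the tower law, [Q(√19, √202) : Q] = 2 · 2 = 4.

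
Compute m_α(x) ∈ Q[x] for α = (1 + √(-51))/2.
m_α(x) = x^2 - x + 13

From 2α - 1 = √(-51), squaring gives (2α - 1)^2 = -51, i.e. 4α^2 - 4α + 1 = -51, so α^2 - α + (1 + 51)/4 = 0. Since -51 ≡ 1 (mod 4), (1 + 51)/4 = 13 ∈ Z. The polynomial x^2 - x + 13 has discriminant 1 - 4·(13) = -51, which is not a perfect square in Q (d = -51 is squarefree and ≠ 1), so x^2 - x + 13 is irreducible over Q. It is the minimal polynomial of α.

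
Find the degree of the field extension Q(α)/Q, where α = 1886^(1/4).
[Q(α):Q] = 4

α is a root of x^4 - 1886. By Eisenstein's criterion at the prime p = 2 (which divides the constant term 1886 but p^2 = 4 does not, since 1886 is squarefree), x^4 - 1886 is irreducible over Q. Hence [Q(α):Q] = 4.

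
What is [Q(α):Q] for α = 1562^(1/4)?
[Q(α):Q] = 4

α is a root of x^4 - 1562. By Eisenstein's criterion at the prime p = 2 (which divides the constant term 1562 but p^2 = 4 does not, since 1562 is squarefree), x^4 - 1562 is irreducible over Q. Hence [Q(α):Q] = 4.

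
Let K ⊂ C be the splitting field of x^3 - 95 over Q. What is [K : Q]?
[K : Q] = 6

The roots of x^3 - 95 are ∛95, ω∛95, ω^2∛95 where ω = e^(2πi/3) is a primitive cube root of unity, so K = Q(∛95, ω). Now [Q(∛95):Q] = 3 (since 95 is not a perfect cube, x^3 - 95 is irreducible) and [Q(ω):Q] = 2. Both 2 and 3 divide [K:Q], and [K:Q] ≤ 3·2 = 6, so [K:Q] = 6. (Equivalently: Q(∛95) ⊂ R but ω ∉ R, so [K : Q(∛95)] = 2.)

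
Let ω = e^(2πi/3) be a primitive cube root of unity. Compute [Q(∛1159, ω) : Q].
[Q(∛1159, ω) : Q] = 6

[Q(∛1159):Q] = 3 (min poly x^3 - 1159, irreducible since 1159 is not a perfect cube). [Q(ω):Q] = 2 (min poly x^2 + x + 1). Since Q(∛1159) ⊂ R and ω ∉ R, we have ω ∉ Q(∛1159), so x^2 + x + 1 remains irreducible over Q(∛1159) and [Q(∛1159, ω) : Q(∛1159)] = 2. By the tower law, [Q(∛1159, ω) : Q] = 3 · 2 = 6. (In fact Q(∛1159, ω) is the splitting field of x^3 - 1159 over Q.)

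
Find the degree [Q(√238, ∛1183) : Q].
[Q(√238, ∛1183) : Q] = 6

Let L = Q(√238, ∛1183). Since Q(√238) ⊂ L and [Q(√238):Q] = 2, the tower law gives 2 | [L:Q]. Likewise Q(∛1183) ⊂ L with [Q(∛1183):Q] = 3 (because 1183 is not a perfect cube), so 3 | [L:Q]. As gcd(2,3) = 1, [L:Q] is divisible by 6. Conversely L is generated over Q by √238 and ∛1183, so [L:Q] ≤ 2·3 = 6. Therefore [Q(√238, ∛1183) : Q] = 6.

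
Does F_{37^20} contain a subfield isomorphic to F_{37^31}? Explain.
No: F_{37^31} is not a subfield of F_{37^20}

F_{p^m} embeds in F_{p^n} iff m | n. Here 31 ∤ 20 (since 20 = 0·31 + 20 with remainder 20 ≠ 0), so F_{37^31} is not a subfield of F_{37^20}. Equivalently: if it were, the tower law would give 31 = [F_{37^31}:F_37] dividing [F_{37^20}:F_37] = 20, contradiction.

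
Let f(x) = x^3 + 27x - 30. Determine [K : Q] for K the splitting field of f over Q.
[K : Q] = 6

By the rational root test, any rational root of the monic integer polynomial f(x) = x^3 + 27x - 30 must be an integer dividing the constant term -30, i.e. one of ±{1, 2, 3, 5, 6, 10, 15, 30}. Evaluating: f(1) = -2, f(-1) = -58, f(2) = 32, f(-2) = -92, f(3) = 78, f(-3) = -138, f(5) = 230, f(-5) = -290, f(6) = 348, f(-6) = -408, f(10) = 1240, f(-10) = -1300, f(15) = 3750, f(-15) = -3810, f(30) = 27780, f(-30) = -27840; none is 0, so f has no rational root and is therefore irreducible over Q (a cubic with no linear factor over a field is irreducible). For an irreducible cubic, the Galois group is A_3 or S_3 according as the discriminant disc(f) = -4a^3 - 27b^2 = -4·(27)^3 - 27·(-30)^2 = -103032 is or is not a square in Q. Here disc(f) = -103032 is not a perfect square in Q, so the Galois group of f over Q is not contained in A_3 and must be all of S_3. The splitting field has degree |S_3| = 6 over Q, so [K : Q] = 6.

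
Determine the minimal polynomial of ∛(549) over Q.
m_α(x) = x^3 - 549

α satisfies α^3 = 549, so x^3 - 549 annihilates α. By the rational root test, a rational root p/q (in lowest terms) of x^3 - 549 would satisfy p^3 = 549 q^3, forcing q = 1 and p^3 = 549; but 549 is not a perfect cube, contradiction. A monic cubic over Q with no rational root is irreducible (any nontrivial factorization would include a linear factor). Hence x^3 - 549 is the minimal polynomial of α, and in particular [Q(α):Q] = 3.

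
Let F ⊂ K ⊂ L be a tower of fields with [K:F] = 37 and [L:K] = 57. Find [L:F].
[L:F] = 2109

The tower law says that for any tower of field extensions F ⊂ K ⊂ L with finite degrees, [L:F] = [L:K] · [K:F]. Here this gives [L:F] = 57 · 37 = 2109.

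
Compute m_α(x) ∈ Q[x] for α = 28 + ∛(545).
m_α(x) = x^3 - 84x^2 + 2352x - 22497

Set β = α - 28 = ∛(545), so β^3 = 545. Then (α - 28)^3 - 545 = 0, i.e. α is a root of g(x) = (x - 28)^3 - 545 = x^3 - 84x^2 + 2352x - 22497. Since g(x) = h(x - 28) where h(x) = x^3 - 545, and h is irreducible over Q (because 545 is not a perfect cube, so h has no rational root, and a monic cubic with no rational root is irreducible), g is also irreducible (irreducibility is preserved under the substitution x → x - 28). Hence m_α(x) = x^3 - 84x^2 + 2352x - 22497.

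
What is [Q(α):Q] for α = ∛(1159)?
[Q(α):Q] = 3

The minimal polynomial of α is x^3 - 1159, irreducible over Q since 1159 is not a perfect cube (so x^3 - 1159 has no rational root). Hence [Q(α):Q] = deg(m_α) = 3.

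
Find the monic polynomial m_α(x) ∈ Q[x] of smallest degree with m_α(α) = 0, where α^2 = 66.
m_α(x) = x^2 - 66

α satisfies α^2 - 66 = 0, so x^2 - 66 annihilates α. Since d = 66 is squarefree and ≠ 1, it is not a perfect square in Q, so x^2 - 66 has no rational root and is therefore irreducible over Q (a degree-2 polynomial over a field is irreducible iff it has no root). Hence m_α(x) = x^2 - 66.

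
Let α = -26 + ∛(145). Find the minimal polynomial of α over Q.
m_α(x) = x^3 + 78x^2 + 2028x + 17431

Set β = α + 26 = ∛(145), so β^3 = 145. Then (α + 26)^3 - 145 = 0, i.e. α is a root of g(x) = (x + 26)^3 - 145 = x^3 + 78x^2 + 2028x + 17431. Since g(x) = h(x + 26) where h(x) = x^3 - 145, and h is irreducible over Q (because 145 is not a perfect cube, so h has no rational root, and a monic cubic with no rational root is irreducible), g is also irreducible (irreducibility is preserved under the substitution x → x + 26). Hence m_α(x) = x^3 + 78x^2 + 2028x + 17431.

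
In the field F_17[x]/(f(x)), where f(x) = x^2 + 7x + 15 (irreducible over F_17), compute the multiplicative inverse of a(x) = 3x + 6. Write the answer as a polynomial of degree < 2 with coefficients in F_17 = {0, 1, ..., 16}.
a(x)^(-1) ≡ 9x + 11 (mod f(x))

Since f is irreducible over F_17, F_17[x]/(f) is a field and a(x) ≠ 0 has an inverse. Apply the extended Euclidean algorithm to f(x) and a(x) in F_17[x]: f(x) = (6x + 13)·a(x) + (5). The last nonzero remainder is the constant 5 = gcd(f, a) in F_17. Back-substituting through the division chain expresses 5 = s(x)·a(x) + t(x)·f(x) with s(x) ≡ 11x + 4 (mod f), so (11x + 4)·a(x) ≡ 5 (mod f). Multiplying by 5^(-1) ≡ 7 in F_17 gives a(x)^(-1) ≡ 7·(11x + 4) ≡ 9x + 11 (mod f). Check: (3x + 6)·(9x + 11) = 10x^2 + 2x + 15 ≡ 1 (mod x^2 + 7x + 15).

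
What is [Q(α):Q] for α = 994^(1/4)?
[Q(α):Q] = 4

α is a root of x^4 - 994. By Eisenstein's criterion at the prime p = 2 (which divides the constant term 994 but p^2 = 4 does not, since 994 is squarefree), x^4 - 994 is irreducible over Q. Hence [Q(α):Q] = 4.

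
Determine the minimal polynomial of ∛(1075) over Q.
m_α(x) = x^3 - 1075

α satisfies α^3 = 1075, so x^3 - 1075 annihilates α. By the rational root test, a rational root p/q (in lowest terms) of x^3 - 1075 would satisfy p^3 = 1075 q^3, forcing q = 1 and p^3 = 1075; but 1075 is not a perfect cube, contradiction. A monic cubic over Q with no rational root is irreducible (any nontrivial factorization would include a linear factor). Hence x^3 - 1075 is the minimal polynomial of α, and in particular [Q(α):Q] = 3.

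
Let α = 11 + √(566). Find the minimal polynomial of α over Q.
m_α(x) = x^2 - 22x - 445

From α - 11 = √(566), squaring gives (α - 11)^2 = 566, i.e. α^2 - 22α + 121 = 566, so α^2 - 22α - 445 = 0. The discriminant of x^2 - 22x - 445 is (-22)^2 - 4·(-445) = 484 + 1780 = 2264, and 4·(566) is not a perfect square in Q since 566 is squarefree and ≠ 1. Hence x^2 - 22x - 445 is irreducible over Q and is the minimal polynomial of α.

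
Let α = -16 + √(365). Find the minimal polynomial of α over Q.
m_α(x) = x^2 + 32x - 109

From α + 16 = √(365), squaring gives (α + 16)^2 = 365, i.e. α^2 + 32α + 256 = 365, so α^2 + 32α - 109 = 0. The discriminant of x^2 + 32x - 109 is (32)^2 - 4·(-109) = 1024 + 436 = 1460, and 4·(365) is not a perfect square in Q since 365 is squarefree and ≠ 1. Hence x^2 + 32x - 109 is irreducible over Q and is the minimal polynomial of α.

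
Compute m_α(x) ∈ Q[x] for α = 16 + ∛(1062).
m_α(x) = x^3 - 48x^2 + 768x - 5158

Set β = α - 16 = ∛(1062), so β^3 = 1062. Then (α - 16)^3 - 1062 = 0, i.e. α is a root of g(x) = (x - 16)^3 - 1062 = x^3 - 48x^2 + 768x - 5158. Since g(x) = h(x - 16) where h(x) = x^3 - 1062, and h is irreducible over Q (because 1062 is not a perfect cube, so h has no rational root, and a monic cubic with no rational root is irreducible), g is also irreducible (irreducibility is preserved under the substitution x → x - 16). Hence m_α(x) = x^3 - 48x^2 + 768x - 5158.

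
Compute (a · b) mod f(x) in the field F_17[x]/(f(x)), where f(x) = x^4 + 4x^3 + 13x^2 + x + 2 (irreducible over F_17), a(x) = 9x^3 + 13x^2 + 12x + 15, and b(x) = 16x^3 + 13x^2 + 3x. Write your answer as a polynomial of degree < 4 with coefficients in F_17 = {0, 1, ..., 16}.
a · b ≡ 8x^2 + 7x + 8 (mod f(x))

Multiply in F_17[x]: a(x)·b(x) = (9x^3 + 13x^2 + 12x + 15)·(16x^3 + 13x^2 + 3x) = 8x^6 + 2x^5 + 14x^4 + 10x^3 + 10x^2 + 11x. This has degree ≥ 4, so divide by f(x) over F_17: 8x^6 + 2x^5 + 14x^4 + 10x^3 + 10x^2 + 11x = (8x^2 + 4x + 13)·(x^4 + 4x^3 + 13x^2 + x + 2) + (8x^2 + 7x + 8). Hence a·b ≡ 8x^2 + 7x + 8 (mod f). (F_17[x]/(f) is a field with 17^4 = 83521 elements since f is irreducible of degree 4.)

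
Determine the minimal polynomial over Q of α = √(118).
m_α(x) = x^2 - 118

α satisfies α^2 - 118 = 0, so x^2 - 118 annihilates α. Since d = 118 is squarefree and ≠ 1, it is not a perfect square in Q, so x^2 - 118 has no rational root and is therefore irreducible over Q (a degree-2 polynomial over a field is irreducible iff it has no root). Hence m_α(x) = x^2 - 118.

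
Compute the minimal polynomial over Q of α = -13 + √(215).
m_α(x) = x^2 + 26x - 46

From α + 13 = √(215), squaring gives (α + 13)^2 = 215, i.e. α^2 + 26α + 169 = 215, so α^2 + 26α - 46 = 0. The discriminant of x^2 + 26x - 46 is (26)^2 - 4·(-46) = 676 + 184 = 860, and 4·(215) is not a perfect square in Q since 215 is squarefree and ≠ 1. Hence x^2 + 26x - 46 is irreducible over Q and is the minimal polynomial of α.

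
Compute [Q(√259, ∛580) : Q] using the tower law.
[Q(√259, ∛580) : Q] = 6

Let L = Q(√259, ∛580). Since Q(√259) ⊂ L and [Q(√259):Q] = 2, the tower law gives 2 | [L:Q]. Likewise Q(∛580) ⊂ L with [Q(∛580):Q] = 3 (because 580 is not a perfect cube), so 3 | [L:Q]. As gcd(2,3) = 1, [L:Q] is divisible by 6. Conversely L is generated over Q by √259 and ∛580, so [L:Q] ≤ 2·3 = 6. Therefore [Q(√259, ∛580) : Q] = 6.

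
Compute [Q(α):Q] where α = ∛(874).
[Q(α):Q] = 3

The minimal polynomial of α is x^3 - 874, irreducible over Q since 874 is not a perfect cube (so x^3 - 874 has no rational root). Hence [Q(α):Q] = deg(m_α) = 3.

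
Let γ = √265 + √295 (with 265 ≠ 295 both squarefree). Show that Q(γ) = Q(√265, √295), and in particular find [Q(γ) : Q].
[Q(γ) : Q] = 4 (equivalently, Q(γ) = Q(√265, √295))

Obviously Q(γ) ⊆ Q(√265, √295), and [Q(√265, √295):Q] = 4 (since 265, 295 are distinct squarefree integers > 1 with 78175 not a perfect square). To show equality we compute the minimal polynomial of γ. From γ = √265 + √295: γ^2 = 265 + 2√(78175) + 295 = 560 + 2√(78175), so γ^2 - 560 = 2√(78175); squaring, (γ^2 - 560)^2 = 4·78175, i.e. γ^4 - 1120γ^2 + 313600 - 312700 = 0, i.e. γ^4 - 1120γ^2 + 900 = 0. So γ is a root of x^4 - 1120x^2 + 900. This polynomial is irreducible over Q: it has no rational root (each ±√265 ± √295 is irrational), and any factorization into two quadratics over Q would force √(78175) ∈ Q (pairing opposite roots) or √265, √295 ∈ Q (other pairings), all impossible. Hence [Q(γ):Q] = 4 = [Q(√265, √295):Q], so Q(γ) = Q(√265, √295).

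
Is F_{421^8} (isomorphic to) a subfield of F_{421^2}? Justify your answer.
No: F_{421^8} is not a subfield of F_{421^2}

F_{p^m} embeds in F_{p^n} iff m | n. Here 8 ∤ 2 (since 2 = 0·8 + 2 with remainder 2 ≠ 0), so F_{421^8} is not a subfield of F_{421^2}. Equivalently: if it were, the tower law would give 8 = [F_{421^8}:F_421] dividing [F_{421^2}:F_421] = 2, contradiction.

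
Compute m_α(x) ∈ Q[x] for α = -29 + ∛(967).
m_α(x) = x^3 + 87x^2 + 2523x + 23422

Set β = α + 29 = ∛(967), so β^3 = 967. Then (α + 29)^3 - 967 = 0, i.e. α is a root of g(x) = (x + 29)^3 - 967 = x^3 + 87x^2 + 2523x + 23422. Since g(x) = h(x + 29) where h(x) = x^3 - 967, and h is irreducible over Q (because 967 is not a perfect cube, so h has no rational root, and a monic cubic with no rational root is irreducible), g is also irreducible (irreducibility is preserved under the substitution x → x + 29). Hence m_α(x) = x^3 + 87x^2 + 2523x + 23422.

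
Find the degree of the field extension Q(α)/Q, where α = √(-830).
[Q(α):Q] = 2

[Q(α):Q] equals the degree of the minimal polynomial of α. Here α^2 = -830 and x^2 + 830 is irreducible (d = -830 is squarefree, ≠ 1, hence not a square), so deg(m_α) = 2. Thus [Q(α):Q] = 2.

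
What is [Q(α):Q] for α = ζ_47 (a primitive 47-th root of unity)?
[Q(α):Q] = 46

The minimal polynomial of ζ_47 over Q is the 47-th cyclotomic polynomial Φ_47(x), which is irreducible over Q and has degree φ(47) = 46. Hence [Q(α):Q] = φ(47) = 46.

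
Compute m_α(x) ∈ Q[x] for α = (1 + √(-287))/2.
m_α(x) = x^2 - x + 72

From 2α - 1 = √(-287), squaring gives (2α - 1)^2 = -287, i.e. 4α^2 - 4α + 1 = -287, so α^2 - α + (1 + 287)/4 = 0. Since -287 ≡ 1 (mod 4), (1 + 287)/4 = 72 ∈ Z. The polynomial x^2 - x + 72 has discriminant 1 - 4·(72) = -287, which is not a perfect square in Q (d = -287 is squarefree and ≠ 1), so x^2 - x + 72 is irreducible over Q. It is the minimal polynomial of α.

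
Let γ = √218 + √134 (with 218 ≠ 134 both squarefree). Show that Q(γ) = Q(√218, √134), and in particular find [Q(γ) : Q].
[Q(γ) : Q] = 4 (equivalently, Q(γ) = Q(√218, √134))

Obviously Q(γ) ⊆ Q(√218, √134), and [Q(√218, √134):Q] = 4 (since 218, 134 are distinct squarefree integers > 1 with 29212 not a perfect square). To show equality we compute the minimal polynomial of γ. From γ = √218 + √134: γ^2 = 218 + 2√(29212) + 134 = 352 + 2√(29212), so γ^2 - 352 = 2√(29212); squaring, (γ^2 - 352)^2 = 4·29212, i.e. γ^4 - 704γ^2 + 123904 - 116848 = 0, i.e. γ^4 - 704γ^2 + 7056 = 0. So γ is a root of x^4 - 704x^2 + 7056. This polynomial is irreducible over Q: it has no rational root (each ±√218 ± √134 is irrational), and any factorization into two quadratics over Q would force √(29212) ∈ Q (pairing opposite roots) or √218, √134 ∈ Q (other pairings), all impossible. Hence [Q(γ):Q] = 4 = [Q(√218, √134):Q], so Q(γ) = Q(√218, √134).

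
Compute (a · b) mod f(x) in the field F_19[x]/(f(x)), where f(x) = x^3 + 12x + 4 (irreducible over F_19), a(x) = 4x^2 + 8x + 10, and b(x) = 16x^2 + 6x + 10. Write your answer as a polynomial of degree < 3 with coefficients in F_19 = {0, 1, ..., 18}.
a · b ≡ 12x^2 + 17x + 5 (mod f(x))

Multiply in F_19[x]: a(x)·b(x) = (4x^2 + 8x + 10)·(16x^2 + 6x + 10) = 7x^4 + x^2 + 7x + 5. This has degree ≥ 3, so divide by f(x) over F_19: 7x^4 + x^2 + 7x + 5 = (7x)·(x^3 + 12x + 4) + (12x^2 + 17x + 5). Hence a·b ≡ 12x^2 + 17x + 5 (mod f). (F_19[x]/(f) is a field with 19^3 = 6859 elements since f is irreducible of degree 3.)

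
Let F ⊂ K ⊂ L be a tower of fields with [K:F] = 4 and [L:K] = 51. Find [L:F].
[L:F] = 204

The tower law says that for any tower of field extensions F ⊂ K ⊂ L with finite degrees, [L:F] = [L:K] · [K:F]. Here this gives [L:F] = 51 · 4 = 204.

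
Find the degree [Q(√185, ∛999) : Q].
[Q(√185, ∛999) : Q] = 6

Let L = Q(√185, ∛999). Since Q(√185) ⊂ L and [Q(√185):Q] = 2, the tower law gives 2 | [L:Q]. Likewise Q(∛999) ⊂ L with [Q(∛999):Q] = 3 (because 999 is not a perfect cube), so 3 | [L:Q]. As gcd(2,3) = 1, [L:Q] is divisible by 6. Conversely L is generated over Q by √185 and ∛999, so [L:Q] ≤ 2·3 = 6. Therefore [Q(√185, ∛999) : Q] = 6.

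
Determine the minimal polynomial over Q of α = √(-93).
m_α(x) = x^2 + 93

α satisfies α^2 + 93 = 0, so x^2 + 93 annihilates α. Since d = -93 is squarefree and ≠ 1, it is not a perfect square in Q, so x^2 + 93 has no rational root and is therefore irreducible over Q (a degree-2 polynomial over a field is irreducible iff it has no root). Hence m_α(x) = x^2 + 93.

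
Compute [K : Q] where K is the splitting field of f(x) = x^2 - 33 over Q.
[K : Q] = 2

f(x) = x^2 - 33 factors as (x - √33)(x + √33). The splitting field is K = Q(√33). Since 33 is squarefree and > 1, it is not a perfect square, so x^2 - 33 is irreducible over Q and [Q(√33) : Q] = 2. Hence [K : Q] = 2.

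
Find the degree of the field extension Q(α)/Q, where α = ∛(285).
[Q(α):Q] = 3

The minimal polynomial of α is x^3 - 285, irreducible over Q since 285 is not a perfect cube (so x^3 - 285 has no rational root). Hence [Q(α):Q] = deg(m_α) = 3.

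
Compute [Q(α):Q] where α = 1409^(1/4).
[Q(α):Q] = 4

α is a root of x^4 - 1409. By Eisenstein's criterion at the prime p = 1409 (which divides the constant term 1409 but p^2 = 1985281 does not, since 1409 is squarefree), x^4 - 1409 is irreducible over Q. Hence [Q(α):Q] = 4.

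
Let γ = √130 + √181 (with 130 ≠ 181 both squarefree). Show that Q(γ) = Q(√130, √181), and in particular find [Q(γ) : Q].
[Q(γ) : Q] = 4 (equivalently, Q(γ) = Q(√130, √181))

Obviously Q(γ) ⊆ Q(√130, √181), and [Q(√130, √181):Q] = 4 (since 130, 181 are distinct squarefree integers > 1 with 23530 not a perfect square). To show equality we compute the minimal polynomial of γ. From γ = √130 + √181: γ^2 = 130 + 2√(23530) + 181 = 311 + 2√(23530), so γ^2 - 311 = 2√(23530); squaring, (γ^2 - 311)^2 = 4·23530, i.e. γ^4 - 622γ^2 + 96721 - 94120 = 0, i.e. γ^4 - 622γ^2 + 2601 = 0. So γ is a root of x^4 - 622x^2 + 2601. This polynomial is irreducible over Q: it has no rational root (each ±√130 ± √181 is irrational), and any factorization into two quadratics over Q would force √(23530) ∈ Q (pairing opposite roots) or √130, √181 ∈ Q (other pairings), all impossible. Hence [Q(γ):Q] = 4 = [Q(√130, √181):Q], so Q(γ) = Q(√130, √181).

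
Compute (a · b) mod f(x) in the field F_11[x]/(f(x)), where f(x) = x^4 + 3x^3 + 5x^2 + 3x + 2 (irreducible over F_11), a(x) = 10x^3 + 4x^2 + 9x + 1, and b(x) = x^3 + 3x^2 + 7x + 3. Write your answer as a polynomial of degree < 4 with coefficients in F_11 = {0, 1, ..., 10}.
a · b ≡ 4x^3 + 5x (mod f(x))

Multiply in F_11[x]: a(x)·b(x) = (10x^3 + 4x^2 + 9x + 1)·(x^3 + 3x^2 + 7x + 3) = 10x^6 + x^5 + 3x^4 + 9x^3 + x^2 + x + 3. This has degree ≥ 4, so divide by f(x) over F_11: 10x^6 + x^5 + 3x^4 + 9x^3 + x^2 + x + 3 = (10x^2 + 4x + 7)·(x^4 + 3x^3 + 5x^2 + 3x + 2) + (4x^3 + 5x). Hence a·b ≡ 4x^3 + 5x (mod f). (F_11[x]/(f) is a field with 11^4 = 14641 elements since f is irreducible of degree 4.)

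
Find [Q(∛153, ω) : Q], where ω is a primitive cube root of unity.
[Q(∛153, ω) : Q] = 6

[Q(∛153):Q] = 3 (min poly x^3 - 153, irreducible since 153 is not a perfect cube). [Q(ω):Q] = 2 (min poly x^2 + x + 1). Since Q(∛153) ⊂ R and ω ∉ R, we have ω ∉ Q(∛153), so x^2 + x + 1 remains irreducible over Q(∛153) and [Q(∛153, ω) : Q(∛153)] = 2. By the tower law, [Q(∛153, ω) : Q] = 3 · 2 = 6. (In fact Q(∛153, ω) is the splitting field of x^3 - 153 over Q.)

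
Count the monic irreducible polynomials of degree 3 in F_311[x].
There are 10026640 monic irreducible polynomials of degree 3 over F_311

Each element of F_{311^3} that lies in no proper subfield is a root of exactly one monic irreducible of degree 3 over F_311, and each such polynomial has 3 distinct roots in F_{311^3}. By Möbius inversion the count is N_311(3) = (1/3) Σ_{d|3} μ(3/d) · 311^d = (1/3)(μ(3)·311^1 + μ(1)·311^3) = 30079920/3 = 10026640.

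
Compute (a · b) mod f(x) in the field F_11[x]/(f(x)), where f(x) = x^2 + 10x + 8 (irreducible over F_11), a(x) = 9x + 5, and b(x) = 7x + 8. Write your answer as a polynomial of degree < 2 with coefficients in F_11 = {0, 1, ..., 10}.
a · b ≡ 5x + 9 (mod f(x))

Multiply in F_11[x]: a(x)·b(x) = (9x + 5)·(7x + 8) = 8x^2 + 8x + 7. This has degree ≥ 2, so divide by f(x) over F_11: 8x^2 + 8x + 7 = (8)·(x^2 + 10x + 8) + (5x + 9). Hence a·b ≡ 5x + 9 (mod f). (F_11[x]/(f) is a field with 11^2 = 121 elements since f is irreducible of degree 2.)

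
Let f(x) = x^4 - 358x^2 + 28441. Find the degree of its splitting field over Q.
[K : Q] = 4

Solving the quadratic in x^2: x^2 = (358 ± √(358^2 - 4·28441))/2 = (358 ± √14400)/2 = (358 ± 120)/2, giving x^2 = 119 or x^2 = 239. So f(x) = (x^2 - 119)(x^2 - 239) and the roots of f are ±√119, ±√239. Hence the splitting field is K = Q(√119, √239). Since 119 and 239 are distinct squarefree integers > 1, their product 28441 is not a perfect square, so √239 ∉ Q(√119). By the tower law [K:Q] = [Q(√119,√239):Q(√119)] · [Q(√119):Q] = 2 · 2 = 4.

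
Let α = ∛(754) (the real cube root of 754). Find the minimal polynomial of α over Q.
m_α(x) = x^3 - 754

α satisfies α^3 = 754, so x^3 - 754 annihilates α. By the rational root test, a rational root p/q (in lowest terms) of x^3 - 754 would satisfy p^3 = 754 q^3, forcing q = 1 and p^3 = 754; but 754 is not a perfect cube, contradiction. A monic cubic over Q with no rational root is irreducible (any nontrivial factorization would include a linear factor). Hence x^3 - 754 is the minimal polynomial of α, and in particular [Q(α):Q] = 3.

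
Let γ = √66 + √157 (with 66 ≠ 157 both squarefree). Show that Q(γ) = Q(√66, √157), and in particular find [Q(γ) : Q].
[Q(γ) : Q] = 4 (equivalently, Q(γ) = Q(√66, √157))

Obviously Q(γ) ⊆ Q(√66, √157), and [Q(√66, √157):Q] = 4 (since 66, 157 are distinct squarefree integers > 1 with 10362 not a perfect square). To show equality we compute the minimal polynomial of γ. From γ = √66 + √157: γ^2 = 66 + 2√(10362) + 157 = 223 + 2√(10362), so γ^2 - 223 = 2√(10362); squaring, (γ^2 - 223)^2 = 4·10362, i.e. γ^4 - 446γ^2 + 49729 - 41448 = 0, i.e. γ^4 - 446γ^2 + 8281 = 0. So γ is a root of x^4 - 446x^2 + 8281. This polynomial is irreducible over Q: it has no rational root (each ±√66 ± √157 is irrational), and any factorization into two quadratics over Q would force √(10362) ∈ Q (pairing opposite roots) or √66, √157 ∈ Q (other pairings), all impossible. Hence [Q(γ):Q] = 4 = [Q(√66, √157):Q], so Q(γ) = Q(√66, √157).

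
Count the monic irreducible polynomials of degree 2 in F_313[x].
There are 48828 monic irreducible polynomials of degree 2 over F_313

Each element of F_{313^2} that lies in no proper subfield is a root of exactly one monic irreducible of degree 2 over F_313, and each such polynomial has 2 distinct roots in F_{313^2}. By Möbius inversion the count is N_313(2) = (1/2) Σ_{d|2} μ(2/d) · 313^d = (1/2)(μ(2)·313^1 + μ(1)·313^2) = 97656/2 = 48828.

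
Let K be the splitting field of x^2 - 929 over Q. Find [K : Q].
[K : Q] = 2

f(x) = x^2 - 929 factors as (x - √929)(x + √929). The splitting field is K = Q(√929). Since 929 is squarefree and > 1, it is not a perfect square, so x^2 - 929 is irreducible over Q and [Q(√929) : Q] = 2. Hence [K : Q] = 2.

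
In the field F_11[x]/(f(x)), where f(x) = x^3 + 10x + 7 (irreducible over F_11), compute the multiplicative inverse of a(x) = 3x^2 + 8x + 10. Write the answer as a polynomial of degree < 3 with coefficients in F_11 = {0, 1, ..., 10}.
a(x)^(-1) ≡ 8x^2 + 2 (mod f(x))

Since f is irreducible over F_11, F_11[x]/(f) is a field and a(x) ≠ 0 has an inverse. Apply the extended Euclidean algorithm to f(x) and a(x) in F_11[x]: f(x) = (4x + 4)·a(x) + (4x);  a(x) = (9x + 2)·(4x) + (10). The last nonzero remainder is the constant 10 = gcd(f, a) in F_11. Back-substituting through the division chain expresses 10 = s(x)·a(x) + t(x)·f(x) with s(x) ≡ 3x^2 + 9 (mod f), so (3x^2 + 9)·a(x) ≡ 10 (mod f). Multiplying by 10^(-1) ≡ 10 in F_11 gives a(x)^(-1) ≡ 10·(3x^2 + 9) ≡ 8x^2 + 2 (mod f). Check: (3x^2 + 8x + 10)·(8x^2 + 2) = 2x^4 + 9x^3 + 9x^2 + 5x + 9 ≡ 1 (mod x^3 + 10x + 7).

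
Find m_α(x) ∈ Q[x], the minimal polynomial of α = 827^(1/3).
m_α(x) = x^3 - 827

α satisfies α^3 = 827, so x^3 - 827 annihilates α. By the rational root test, a rational root p/q (in lowest terms) of x^3 - 827 would satisfy p^3 = 827 q^3, forcing q = 1 and p^3 = 827; but 827 is not a perfect cube, contradiction. A monic cubic over Q with no rational root is irreducible (any nontrivial factorization would include a linear factor). Hence x^3 - 827 is the minimal polynomial of α, and in particular [Q(α):Q] = 3.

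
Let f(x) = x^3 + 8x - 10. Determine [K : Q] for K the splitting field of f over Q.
[K : Q] = 6

By the rational root test, any rational root of the monic integer polynomial f(x) = x^3 + 8x - 10 must be an integer dividing the constant term -10, i.e. one of ±{1, 2, 5, 10}. Evaluating: f(1) = -1, f(-1) = -19, f(2) = 14, f(-2) = -34, f(5) = 155, f(-5) = -175, f(10) = 1070, f(-10) = -1090; none is 0, so f has no rational root and is therefore irreducible over Q (a cubic with no linear factor over a field is irreducible). For an irreducible cubic, the Galois group is A_3 or S_3 according as the discriminant disc(f) = -4a^3 - 27b^2 = -4·(8)^3 - 27·(-10)^2 = -4748 is or is not a square in Q. Here disc(f) = -4748 is not a perfect square in Q, so the Galois group of f over Q is not contained in A_3 and must be all of S_3. The splitting field has degree |S_3| = 6 over Q, so [K : Q] = 6.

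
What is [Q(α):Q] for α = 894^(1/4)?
[Q(α):Q] = 4

α is a root of x^4 - 894. By Eisenstein's criterion at the prime p = 2 (which divides the constant term 894 but p^2 = 4 does not, since 894 is squarefree), x^4 - 894 is irreducible over Q. Hence [Q(α):Q] = 4.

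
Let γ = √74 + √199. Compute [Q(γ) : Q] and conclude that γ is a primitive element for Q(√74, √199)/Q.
[Q(γ) : Q] = 4 (equivalently, Q(γ) = Q(√74, √199))

Obviously Q(γ) ⊆ Q(√74, √199), and [Q(√74, √199):Q] = 4 (since 74, 199 are distinct squarefree integers > 1 with 14726 not a perfect square). To show equality we compute the minimal polynomial of γ. From γ = √74 + √199: γ^2 = 74 + 2√(14726) + 199 = 273 + 2√(14726), so γ^2 - 273 = 2√(14726); squaring, (γ^2 - 273)^2 = 4·14726, i.e. γ^4 - 546γ^2 + 74529 - 58904 = 0, i.e. γ^4 - 546γ^2 + 15625 = 0. So γ is a root of x^4 - 546x^2 + 15625. This polynomial is irreducible over Q: it has no rational root (each ±√74 ± √199 is irrational), and any factorization into two quadratics over Q would force √(14726) ∈ Q (pairing opposite roots) or √74, √199 ∈ Q (other pairings), all impossible. Hence [Q(γ):Q] = 4 = [Q(√74, √199):Q], so Q(γ) = Q(√74, √199).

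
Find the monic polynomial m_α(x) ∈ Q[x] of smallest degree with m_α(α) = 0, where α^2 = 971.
m_α(x) = x^2 - 971

α satisfies α^2 - 971 = 0, so x^2 - 971 annihilates α. Since d = 971 is squarefree and ≠ 1, it is not a perfect square in Q, so x^2 - 971 has no rational root and is therefore irreducible over Q (a degree-2 polynomial over a field is irreducible iff it has no root). Hence m_α(x) = x^2 - 971.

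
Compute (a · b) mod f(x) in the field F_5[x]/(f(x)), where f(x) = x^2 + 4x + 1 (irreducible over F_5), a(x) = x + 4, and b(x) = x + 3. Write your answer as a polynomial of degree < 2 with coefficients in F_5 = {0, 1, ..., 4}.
a · b ≡ 3x + 1 (mod f(x))

Multiply in F_5[x]: a(x)·b(x) = (x + 4)·(x + 3) = x^2 + 2x + 2. This has degree ≥ 2, so divide by f(x) over F_5: x^2 + 2x + 2 = (1)·(x^2 + 4x + 1) + (3x + 1). Hence a·b ≡ 3x + 1 (mod f). (F_5[x]/(f) is a field with 5^2 = 25 elements since f is irreducible of degree 2.)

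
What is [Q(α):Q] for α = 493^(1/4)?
[Q(α):Q] = 4

α is a root of x^4 - 493. By Eisenstein's criterion at the prime p = 17 (which divides the constant term 493 but p^2 = 289 does not, since 493 is squarefree), x^4 - 493 is irreducible over Q. Hence [Q(α):Q] = 4.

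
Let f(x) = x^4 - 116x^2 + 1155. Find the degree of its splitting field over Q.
[K : Q] = 4

Solving the quadratic in x^2: x^2 = (116 ± √(116^2 - 4·1155))/2 = (116 ± √8836)/2 = (116 ± 94)/2, giving x^2 = 105 or x^2 = 11. So f(x) = (x^2 - 105)(x^2 - 11) and the roots of f are ±√105, ±√11. Hence the splitting field is K = Q(√105, √11). Since 105 and 11 are distinct squarefree integers > 1, their product 1155 is not a perfect square, so √11 ∉ Q(√105). By the tower law [K:Q] = [Q(√105,√11):Q(√105)] · [Q(√105):Q] = 2 · 2 = 4.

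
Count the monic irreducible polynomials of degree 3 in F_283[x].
There are 7554968 monic irreducible polynomials of degree 3 over F_283

Each element of F_{283^3} that lies in no proper subfield is a root of exactly one monic irreducible of degree 3 over F_283, and each such polynomial has 3 distinct roots in F_{283^3}. By Möbius inversion the count is N_283(3) = (1/3) Σ_{d|3} μ(3/d) · 283^d = (1/3)(μ(3)·283^1 + μ(1)·283^3) = 22664904/3 = 7554968.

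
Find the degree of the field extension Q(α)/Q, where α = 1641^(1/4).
[Q(α):Q] = 4

α is a root of x^4 - 1641. By Eisenstein's criterion at the prime p = 3 (which divides the constant term 1641 but p^2 = 9 does not, since 1641 is squarefree), x^4 - 1641 is irreducible over Q. Hence [Q(α):Q] = 4.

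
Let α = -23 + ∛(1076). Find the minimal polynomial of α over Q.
m_α(x) = x^3 + 69x^2 + 1587x + 11091

Set β = α + 23 = ∛(1076), so β^3 = 1076. Then (α + 23)^3 - 1076 = 0, i.e. α is a root of g(x) = (x + 23)^3 - 1076 = x^3 + 69x^2 + 1587x + 11091. Since g(x) = h(x + 23) where h(x) = x^3 - 1076, and h is irreducible over Q (because 1076 is not a perfect cube, so h has no rational root, and a monic cubic with no rational root is irreducible), g is also irreducible (irreducibility is preserved under the substitution x → x + 23). Hence m_α(x) = x^3 + 69x^2 + 1587x + 11091.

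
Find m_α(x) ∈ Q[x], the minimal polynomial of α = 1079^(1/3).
m_α(x) = x^3 - 1079

α satisfies α^3 = 1079, so x^3 - 1079 annihilates α. By the rational root test, a rational root p/q (in lowest terms) of x^3 - 1079 would satisfy p^3 = 1079 q^3, forcing q = 1 and p^3 = 1079; but 1079 is not a perfect cube, contradiction. A monic cubic over Q with no rational root is irreducible (any nontrivial factorization would include a linear factor). Hence x^3 - 1079 is the minimal polynomial of α, and in particular [Q(α):Q] = 3.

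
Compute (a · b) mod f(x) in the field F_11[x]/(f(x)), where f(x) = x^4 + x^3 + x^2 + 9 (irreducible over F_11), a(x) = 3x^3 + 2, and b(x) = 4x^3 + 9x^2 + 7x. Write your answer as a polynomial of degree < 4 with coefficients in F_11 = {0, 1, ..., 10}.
a · b ≡ 10x^3 + 4x^2 + 10 (mod f(x))

Multiply in F_11[x]: a(x)·b(x) = (3x^3 + 2)·(4x^3 + 9x^2 + 7x) = x^6 + 5x^5 + 10x^4 + 8x^3 + 7x^2 + 3x. This has degree ≥ 4, so divide by f(x) over F_11: x^6 + 5x^5 + 10x^4 + 8x^3 + 7x^2 + 3x = (x^2 + 4x + 5)·(x^4 + x^3 + x^2 + 9) + (10x^3 + 4x^2 + 10). Hence a·b ≡ 10x^3 + 4x^2 + 10 (mod f). (F_11[x]/(f) is a field with 11^4 = 14641 elements since f is irreducible of degree 4.)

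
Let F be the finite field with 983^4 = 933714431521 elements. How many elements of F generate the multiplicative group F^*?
There are φ(933714431520) = 223744819200 primitive elements

F_q^* is cyclic of order q - 1 = 933714431520. A cyclic group of order m has exactly φ(m) generators. Here m = 933714431520 = 2^5 · 3 · 5 · 13 · 41 · 491 · 7433, so the number of primitive elements is φ(933714431520) = 223744819200.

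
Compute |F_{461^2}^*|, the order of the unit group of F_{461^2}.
|F_{461^2}^*| = 212520

F_{461^2} has 461^2 = 212521 elements; its multiplicative group consists of all nonzero elements, so |F_{461^2}^*| = 212521 - 1 = 212520. (It is cyclic since any finite subgroup of the multiplicative group of a field is cyclic.)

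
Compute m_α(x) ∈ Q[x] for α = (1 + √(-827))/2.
m_α(x) = x^2 - x + 207

From 2α - 1 = √(-827), squaring gives (2α - 1)^2 = -827, i.e. 4α^2 - 4α + 1 = -827, so α^2 - α + (1 + 827)/4 = 0. Since -827 ≡ 1 (mod 4), (1 + 827)/4 = 207 ∈ Z. The polynomial x^2 - x + 207 has discriminant 1 - 4·(207) = -827, which is not a perfect square in Q (d = -827 is squarefree and ≠ 1), so x^2 - x + 207 is irreducible over Q. It is the minimal polynomial of α.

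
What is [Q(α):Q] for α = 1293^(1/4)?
[Q(α):Q] = 4

α is a root of x^4 - 1293. By Eisenstein's criterion at the prime p = 3 (which divides the constant term 1293 but p^2 = 9 does not, since 1293 is squarefree), x^4 - 1293 is irreducible over Q. Hence [Q(α):Q] = 4.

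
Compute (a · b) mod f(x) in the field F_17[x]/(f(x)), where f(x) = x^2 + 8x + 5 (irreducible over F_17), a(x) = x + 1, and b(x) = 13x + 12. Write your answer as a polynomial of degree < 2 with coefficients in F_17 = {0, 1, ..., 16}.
a · b ≡ 6x + 15 (mod f(x))

Multiply in F_17[x]: a(x)·b(x) = (x + 1)·(13x + 12) = 13x^2 + 8x + 12. This has degree ≥ 2, so divide by f(x) over F_17: 13x^2 + 8x + 12 = (13)·(x^2 + 8x + 5) + (6x + 15). Hence a·b ≡ 6x + 15 (mod f). (F_17[x]/(f) is a field with 17^2 = 289 elements since f is irreducible of degree 2.)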